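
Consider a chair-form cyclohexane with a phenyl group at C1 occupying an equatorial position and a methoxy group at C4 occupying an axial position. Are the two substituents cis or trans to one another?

C1 and C4 have opposite parity, so their axial bonds point in opposite directions.
With opposite-parity carbons, two substituents on the same face are one axial and one equatorial; opposite faces give both axial or both equatorial.
Here the groups are equatorial/axial → same face → cis.

cis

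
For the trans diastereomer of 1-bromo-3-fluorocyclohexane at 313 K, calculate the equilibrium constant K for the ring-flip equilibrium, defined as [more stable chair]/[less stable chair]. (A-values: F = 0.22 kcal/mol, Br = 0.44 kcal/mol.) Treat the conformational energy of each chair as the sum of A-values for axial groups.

K ≈ 1.42

C1 and C3 have the same parity, so for the trans isomer the two substituents are one axial and one equatorial in each chair.
Chair I (fluoro axial, bromo equatorial): E = 0.22 kcal/mol; chair II (fluoro equatorial, bromo axial): E = 0.44 kcal/mol.
ΔG = 0.22 kcal/mol between the two chairs.
K = exp(ΔG/RT) with R = 1.987×10⁻³ kcal mol⁻¹ K⁻¹ and T = 313 K gives K ≈ 1.42.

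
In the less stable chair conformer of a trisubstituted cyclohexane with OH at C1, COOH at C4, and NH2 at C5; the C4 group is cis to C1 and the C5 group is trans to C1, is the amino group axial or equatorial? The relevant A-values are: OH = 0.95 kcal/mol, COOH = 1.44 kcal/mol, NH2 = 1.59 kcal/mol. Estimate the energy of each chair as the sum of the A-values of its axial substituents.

Chair I (hydroxyl axial, carboxyl equatorial, amino equatorial): E = 0.95 kcal/mol.
Chair II (hydroxyl equatorial, carboxyl axial, amino axial): E = 3.03 kcal/mol.
Chair II is the less stable (higher-energy) conformer, and in that chair the amino group is axial.

axial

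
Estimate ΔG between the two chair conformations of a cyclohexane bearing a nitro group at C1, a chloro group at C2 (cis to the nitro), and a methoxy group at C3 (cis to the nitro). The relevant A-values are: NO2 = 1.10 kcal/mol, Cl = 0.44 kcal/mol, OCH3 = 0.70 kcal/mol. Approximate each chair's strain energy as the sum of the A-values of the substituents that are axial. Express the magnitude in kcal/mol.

1.36 kcal/mol

Chair I (nitro axial, chloro equatorial, methoxy axial): E = 1.80 kcal/mol.
Chair II (nitro equatorial, chloro axial, methoxy equatorial): E = 0.44 kcal/mol.
ΔE = 1.80 − 0.44 = 1.36 kcal/mol; chair II is more stable.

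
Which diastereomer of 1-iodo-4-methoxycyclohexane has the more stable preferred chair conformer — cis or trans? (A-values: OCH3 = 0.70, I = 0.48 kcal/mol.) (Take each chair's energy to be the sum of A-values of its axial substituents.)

At 1,4 positions (parity opposite): cis → (a,e or e,a); trans → (e,e or a,a).
Best chair for cis: E = 0.48 kcal/mol; best chair for trans: E = 0.00 kcal/mol.
The trans isomer is lower by 0.48 kcal/mol.

trans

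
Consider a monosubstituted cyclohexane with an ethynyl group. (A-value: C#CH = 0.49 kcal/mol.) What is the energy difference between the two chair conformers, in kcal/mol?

0.49 kcal/mol

A monosubstituted cyclohexane has one chair with the ethynyl group axial (E = A = 0.49 kcal/mol) and one with it equatorial (E = 0).
ΔE = 0.49 − 0 = 0.49 kcal/mol.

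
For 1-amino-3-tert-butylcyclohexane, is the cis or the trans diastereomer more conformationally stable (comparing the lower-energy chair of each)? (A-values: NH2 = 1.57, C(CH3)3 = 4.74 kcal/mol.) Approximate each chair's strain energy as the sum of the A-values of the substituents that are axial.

At 1,3 positions (parity same): cis → (e,e or a,a); trans → (a,e or e,a).
Best chair for cis: E = 0.00 kcal/mol; best chair for trans: E = 1.57 kcal/mol.
The cis isomer is lower by 1.57 kcal/mol.

cis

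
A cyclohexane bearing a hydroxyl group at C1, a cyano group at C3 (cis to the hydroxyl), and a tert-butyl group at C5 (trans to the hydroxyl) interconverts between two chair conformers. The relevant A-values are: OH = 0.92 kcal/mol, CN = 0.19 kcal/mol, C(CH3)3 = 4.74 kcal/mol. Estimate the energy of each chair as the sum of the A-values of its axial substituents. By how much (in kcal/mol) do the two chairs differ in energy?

3.63 kcal/mol

Chair I (hydroxyl axial, cyano axial, tert-butyl equatorial): E = 1.11 kcal/mol.
Chair II (hydroxyl equatorial, cyano equatorial, tert-butyl axial): E = 4.74 kcal/mol.
ΔE = 4.74 − 1.11 = 3.63 kcal/mol; chair I is more stable.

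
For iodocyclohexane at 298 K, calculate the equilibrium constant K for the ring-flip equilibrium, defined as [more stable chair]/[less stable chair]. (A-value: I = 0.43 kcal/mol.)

One chair has the iodo group axial (E = 0.43 kcal/mol) and the other has it equatorial (E = 0).
ΔG = 0.43 kcal/mol between the two chairs.
K = exp(ΔG/RT) with R = 1.987×10⁻³ kcal mol⁻¹ K⁻¹ and T = 298 K gives K ≈ 2.07.

K ≈ 2.07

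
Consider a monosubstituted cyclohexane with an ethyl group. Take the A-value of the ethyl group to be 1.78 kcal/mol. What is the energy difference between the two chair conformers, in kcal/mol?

A monosubstituted cyclohexane has one chair with the ethyl group axial (E = A = 1.78 kcal/mol) and one with it equatorial (E = 0).
ΔE = 1.78 − 0 = 1.78 kcal/mol.

1.78 kcal/mol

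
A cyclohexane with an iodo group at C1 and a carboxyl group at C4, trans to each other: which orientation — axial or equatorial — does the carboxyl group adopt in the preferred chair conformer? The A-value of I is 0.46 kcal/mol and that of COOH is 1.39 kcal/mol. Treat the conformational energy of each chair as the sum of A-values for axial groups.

C1 and C4 have opposite parity, so for the trans isomer the two substituents are e,e in one chair and a,a in the other.
Chair I (iodo axial, carboxyl axial): E = 1.85 kcal/mol.
Chair II (iodo equatorial, carboxyl equatorial): E = 0.00 kcal/mol.
Chair II is the more stable (lower-energy) conformer, and in that chair the carboxyl group is equatorial.

equatorial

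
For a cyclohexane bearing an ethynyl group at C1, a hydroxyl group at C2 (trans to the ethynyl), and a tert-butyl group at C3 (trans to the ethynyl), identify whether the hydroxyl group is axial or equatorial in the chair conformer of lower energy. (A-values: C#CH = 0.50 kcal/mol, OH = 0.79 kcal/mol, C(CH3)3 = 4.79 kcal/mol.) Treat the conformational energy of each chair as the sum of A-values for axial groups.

axial

Chair I (ethynyl axial, hydroxyl axial, tert-butyl equatorial): E = 1.29 kcal/mol.
Chair II (ethynyl equatorial, hydroxyl equatorial, tert-butyl axial): E = 4.79 kcal/mol.
Chair I is the more stable (lower-energy) conformer, and in that chair the hydroxyl group is axial.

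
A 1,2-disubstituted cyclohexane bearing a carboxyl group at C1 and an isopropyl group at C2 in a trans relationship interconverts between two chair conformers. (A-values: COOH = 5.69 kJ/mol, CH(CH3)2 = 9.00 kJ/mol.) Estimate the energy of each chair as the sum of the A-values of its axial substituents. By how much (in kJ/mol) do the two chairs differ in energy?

14.69 kJ/mol

C1 and C2 have opposite parity, so for the trans isomer the two substituents are e,e in one chair and a,a in the other.
Chair I (carboxyl axial, isopropyl axial): E = 14.69 kJ/mol.
Chair II (carboxyl equatorial, isopropyl equatorial): E = 0.00 kJ/mol.
ΔE = 14.69 − 0.00 = 14.69 kJ/mol; chair II is more stable.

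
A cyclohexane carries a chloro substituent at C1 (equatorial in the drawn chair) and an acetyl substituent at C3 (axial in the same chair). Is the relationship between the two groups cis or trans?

trans

C1 and C3 have the same parity, so their axial bonds point in the same direction.
With same-parity carbons, two substituents on the same face are both axial or both equatorial; opposite faces give one of each.
Here the groups are equatorial/axial → opposite face → trans.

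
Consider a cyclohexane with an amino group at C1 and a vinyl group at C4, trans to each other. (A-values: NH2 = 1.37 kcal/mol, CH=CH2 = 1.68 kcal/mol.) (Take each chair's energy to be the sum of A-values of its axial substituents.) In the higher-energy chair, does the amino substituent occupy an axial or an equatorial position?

axial

C1 and C4 have opposite parity, so for the trans isomer the two substituents are e,e in one chair and a,a in the other.
Chair I (amino axial, vinyl axial): E = 3.05 kcal/mol.
Chair II (amino equatorial, vinyl equatorial): E = 0.00 kcal/mol.
Chair I is the less stable (higher-energy) conformer, and in that chair the amino group is axial.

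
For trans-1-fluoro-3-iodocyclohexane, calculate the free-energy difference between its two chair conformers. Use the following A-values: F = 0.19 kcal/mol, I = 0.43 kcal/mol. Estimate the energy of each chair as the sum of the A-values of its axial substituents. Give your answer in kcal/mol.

C1 and C3 have the same parity, so for the trans isomer the two substituents are one axial and one equatorial in each chair.
Chair I (fluoro axial, iodo equatorial): E = 0.19 kcal/mol.
Chair II (fluoro equatorial, iodo axial): E = 0.43 kcal/mol.
ΔE = 0.43 − 0.19 = 0.24 kcal/mol; chair I is more stable.

0.24 kcal/mol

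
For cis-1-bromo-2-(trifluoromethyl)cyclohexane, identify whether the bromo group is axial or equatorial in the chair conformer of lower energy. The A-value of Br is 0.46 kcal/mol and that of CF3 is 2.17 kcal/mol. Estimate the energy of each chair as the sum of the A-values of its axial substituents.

C1 and C2 have opposite parity, so for the cis isomer the two substituents are one axial and one equatorial in each chair.
Chair I (bromo axial, trifluoromethyl equatorial): E = 0.46 kcal/mol.
Chair II (bromo equatorial, trifluoromethyl axial): E = 2.17 kcal/mol.
Chair I is the more stable (lower-energy) conformer, and in that chair the bromo group is axial.

axial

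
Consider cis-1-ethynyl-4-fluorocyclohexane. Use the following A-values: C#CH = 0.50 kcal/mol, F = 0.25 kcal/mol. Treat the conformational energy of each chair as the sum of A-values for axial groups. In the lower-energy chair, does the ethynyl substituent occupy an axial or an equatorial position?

equatorial

C1 and C4 have opposite parity, so for the cis isomer the two substituents are one axial and one equatorial in each chair.
Chair I (ethynyl axial, fluoro equatorial): E = 0.50 kcal/mol.
Chair II (ethynyl equatorial, fluoro axial): E = 0.25 kcal/mol.
Chair II is the more stable (lower-energy) conformer, and in that chair the ethynyl group is equatorial.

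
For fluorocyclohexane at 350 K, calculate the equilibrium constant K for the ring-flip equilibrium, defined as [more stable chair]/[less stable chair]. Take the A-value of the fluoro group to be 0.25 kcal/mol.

One chair has the fluoro group axial (E = 0.25 kcal/mol) and the other has it equatorial (E = 0).
ΔG = 0.25 kcal/mol between the two chairs.
K = exp(ΔG/RT) with R = 1.987×10⁻³ kcal mol⁻¹ K⁻¹ and T = 350 K gives K ≈ 1.43.

K ≈ 1.43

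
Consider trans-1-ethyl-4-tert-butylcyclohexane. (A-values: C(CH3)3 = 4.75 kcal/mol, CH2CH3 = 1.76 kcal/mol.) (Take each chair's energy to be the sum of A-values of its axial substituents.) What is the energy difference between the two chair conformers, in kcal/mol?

6.51 kcal/mol

C1 and C4 have opposite parity, so for the trans isomer the two substituents are e,e in one chair and a,a in the other.
Chair I (tert-butyl axial, ethyl axial): E = 6.51 kcal/mol.
Chair II (tert-butyl equatorial, ethyl equatorial): E = 0.00 kcal/mol.
ΔE = 6.51 − 0.00 = 6.51 kcal/mol; chair II is more stable.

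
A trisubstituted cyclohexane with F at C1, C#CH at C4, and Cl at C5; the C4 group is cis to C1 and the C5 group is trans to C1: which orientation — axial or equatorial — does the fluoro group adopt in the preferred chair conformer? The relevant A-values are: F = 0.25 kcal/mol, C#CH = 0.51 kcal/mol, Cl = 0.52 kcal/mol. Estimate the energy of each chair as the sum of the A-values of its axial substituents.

Chair I (fluoro axial, ethynyl equatorial, chloro equatorial): E = 0.25 kcal/mol.
Chair II (fluoro equatorial, ethynyl axial, chloro axial): E = 1.03 kcal/mol.
Chair I is the more stable (lower-energy) conformer, and in that chair the fluoro group is axial.

axial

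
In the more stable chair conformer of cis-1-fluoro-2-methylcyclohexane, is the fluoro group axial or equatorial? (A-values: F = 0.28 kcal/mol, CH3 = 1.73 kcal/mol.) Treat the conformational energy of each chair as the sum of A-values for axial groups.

C1 and C2 have opposite parity, so for the cis isomer the two substituents are one axial and one equatorial in each chair.
Chair I (fluoro axial, methyl equatorial): E = 0.28 kcal/mol.
Chair II (fluoro equatorial, methyl axial): E = 1.73 kcal/mol.
Chair I is the more stable (lower-energy) conformer, and in that chair the fluoro group is axial.

axial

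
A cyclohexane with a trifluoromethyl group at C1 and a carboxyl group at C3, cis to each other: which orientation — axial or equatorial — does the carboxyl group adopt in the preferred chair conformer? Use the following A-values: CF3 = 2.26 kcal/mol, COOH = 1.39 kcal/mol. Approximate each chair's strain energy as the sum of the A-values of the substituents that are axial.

C1 and C3 have the same parity, so for the cis isomer the two substituents are e,e in one chair and a,a in the other.
Chair I (trifluoromethyl axial, carboxyl axial): E = 3.65 kcal/mol.
Chair II (trifluoromethyl equatorial, carboxyl equatorial): E = 0.00 kcal/mol.
Chair II is the more stable (lower-energy) conformer, and in that chair the carboxyl group is equatorial.

equatorial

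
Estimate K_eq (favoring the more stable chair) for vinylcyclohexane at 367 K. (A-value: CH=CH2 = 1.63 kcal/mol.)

One chair has the vinyl group axial (E = 1.63 kcal/mol) and the other has it equatorial (E = 0).
ΔG = 1.63 kcal/mol between the two chairs.
K = exp(ΔG/RT) with R = 1.987×10⁻³ kcal mol⁻¹ K⁻¹ and T = 367 K gives K ≈ 9.35.

K ≈ 9.35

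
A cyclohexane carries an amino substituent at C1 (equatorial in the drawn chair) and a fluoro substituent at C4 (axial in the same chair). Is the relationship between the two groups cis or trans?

cis

C1 and C4 have opposite parity, so their axial bonds point in opposite directions.
With opposite-parity carbons, two substituents on the same face are one axial and one equatorial; opposite faces give both axial or both equatorial.
Here the groups are equatorial/axial → same face → cis.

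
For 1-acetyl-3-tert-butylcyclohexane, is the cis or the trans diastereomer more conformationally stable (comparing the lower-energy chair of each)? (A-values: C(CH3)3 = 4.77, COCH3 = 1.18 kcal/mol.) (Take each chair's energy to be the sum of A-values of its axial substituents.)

At 1,3 positions (parity same): cis → (e,e or a,a); trans → (a,e or e,a).
Best chair for cis: E = 0.00 kcal/mol; best chair for trans: E = 1.18 kcal/mol.
The cis isomer is lower by 1.18 kcal/mol.

cis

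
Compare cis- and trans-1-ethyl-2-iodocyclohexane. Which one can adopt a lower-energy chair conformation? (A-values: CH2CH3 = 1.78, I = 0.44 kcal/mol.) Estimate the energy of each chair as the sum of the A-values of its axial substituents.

At 1,2 positions (parity opposite): cis → (a,e or e,a); trans → (e,e or a,a).
Best chair for cis: E = 0.44 kcal/mol; best chair for trans: E = 0.00 kcal/mol.
The trans isomer is lower by 0.44 kcal/mol.

trans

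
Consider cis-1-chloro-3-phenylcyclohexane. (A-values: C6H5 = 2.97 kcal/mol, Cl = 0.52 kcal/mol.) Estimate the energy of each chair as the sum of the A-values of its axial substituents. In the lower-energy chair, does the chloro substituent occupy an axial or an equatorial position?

equatorial

C1 and C3 have the same parity, so for the cis isomer the two substituents are e,e in one chair and a,a in the other.
Chair I (phenyl axial, chloro axial): E = 3.49 kcal/mol.
Chair II (phenyl equatorial, chloro equatorial): E = 0.00 kcal/mol.
Chair II is the more stable (lower-energy) conformer, and in that chair the chloro group is equatorial.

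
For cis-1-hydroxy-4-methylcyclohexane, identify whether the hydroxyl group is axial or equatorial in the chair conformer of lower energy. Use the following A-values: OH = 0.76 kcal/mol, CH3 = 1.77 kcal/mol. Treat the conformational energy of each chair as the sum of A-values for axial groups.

axial

C1 and C4 have opposite parity, so for the cis isomer the two substituents are one axial and one equatorial in each chair.
Chair I (hydroxyl axial, methyl equatorial): E = 0.76 kcal/mol.
Chair II (hydroxyl equatorial, methyl axial): E = 1.77 kcal/mol.
Chair I is the more stable (lower-energy) conformer, and in that chair the hydroxyl group is axial.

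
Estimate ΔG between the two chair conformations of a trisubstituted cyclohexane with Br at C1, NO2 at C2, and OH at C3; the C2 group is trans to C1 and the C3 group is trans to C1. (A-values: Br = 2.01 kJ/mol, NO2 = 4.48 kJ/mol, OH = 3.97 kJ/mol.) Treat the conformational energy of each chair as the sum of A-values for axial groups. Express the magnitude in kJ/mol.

2.52 kJ/mol

Chair I (bromo axial, nitro axial, hydroxyl equatorial): E = 6.49 kJ/mol.
Chair II (bromo equatorial, nitro equatorial, hydroxyl axial): E = 3.97 kJ/mol.
ΔE = 6.49 − 3.97 = 2.52 kJ/mol; chair II is more stable.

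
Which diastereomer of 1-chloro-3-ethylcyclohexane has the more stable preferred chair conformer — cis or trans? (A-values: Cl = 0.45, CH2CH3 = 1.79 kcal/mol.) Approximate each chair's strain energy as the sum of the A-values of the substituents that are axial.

cis

At 1,3 positions (parity same): cis → (e,e or a,a); trans → (a,e or e,a).
Best chair for cis: E = 0.00 kcal/mol; best chair for trans: E = 0.45 kcal/mol.
The cis isomer is lower by 0.45 kcal/mol.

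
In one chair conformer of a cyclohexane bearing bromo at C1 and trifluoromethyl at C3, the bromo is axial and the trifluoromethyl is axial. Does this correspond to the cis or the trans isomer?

cis

C1 and C3 have the same parity, so their axial bonds point in the same direction.
With same-parity carbons, two substituents on the same face are both axial or both equatorial; opposite faces give one of each.
Here the groups are axial/axial → same face → cis.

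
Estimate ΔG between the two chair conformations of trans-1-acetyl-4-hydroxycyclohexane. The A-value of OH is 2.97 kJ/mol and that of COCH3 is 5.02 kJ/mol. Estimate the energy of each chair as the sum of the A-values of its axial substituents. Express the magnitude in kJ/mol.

7.99 kJ/mol

C1 and C4 have opposite parity, so for the trans isomer the two substituents are e,e in one chair and a,a in the other.
Chair I (hydroxyl axial, acetyl axial): E = 7.99 kJ/mol.
Chair II (hydroxyl equatorial, acetyl equatorial): E = 0.00 kJ/mol.
ΔE = 7.99 − 0.00 = 7.99 kJ/mol; chair II is more stable.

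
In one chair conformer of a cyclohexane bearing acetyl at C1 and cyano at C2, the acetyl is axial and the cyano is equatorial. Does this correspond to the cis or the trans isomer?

cis

C1 and C2 have opposite parity, so their axial bonds point in opposite directions.
With opposite-parity carbons, two substituents on the same face are one axial and one equatorial; opposite faces give both axial or both equatorial.
Here the groups are axial/equatorial → same face → cis.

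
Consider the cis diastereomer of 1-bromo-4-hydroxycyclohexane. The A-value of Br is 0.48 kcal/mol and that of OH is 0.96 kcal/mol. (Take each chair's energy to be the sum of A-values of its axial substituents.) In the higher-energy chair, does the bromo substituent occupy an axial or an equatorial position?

C1 and C4 have opposite parity, so for the cis isomer the two substituents are one axial and one equatorial in each chair.
Chair I (bromo axial, hydroxyl equatorial): E = 0.48 kcal/mol.
Chair II (bromo equatorial, hydroxyl axial): E = 0.96 kcal/mol.
Chair II is the less stable (higher-energy) conformer, and in that chair the bromo group is equatorial.

equatorial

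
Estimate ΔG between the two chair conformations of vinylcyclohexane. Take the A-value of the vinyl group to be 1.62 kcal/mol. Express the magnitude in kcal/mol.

A monosubstituted cyclohexane has one chair with the vinyl group axial (E = A = 1.62 kcal/mol) and one with it equatorial (E = 0).
ΔE = 1.62 − 0 = 1.62 kcal/mol.

1.62 kcal/mol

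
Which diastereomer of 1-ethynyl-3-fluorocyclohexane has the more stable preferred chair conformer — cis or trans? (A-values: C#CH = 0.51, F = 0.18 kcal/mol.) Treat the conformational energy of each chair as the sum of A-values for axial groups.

At 1,3 positions (parity same): cis → (e,e or a,a); trans → (a,e or e,a).
Best chair for cis: E = 0.00 kcal/mol; best chair for trans: E = 0.18 kcal/mol.
The cis isomer is lower by 0.18 kcal/mol.

cis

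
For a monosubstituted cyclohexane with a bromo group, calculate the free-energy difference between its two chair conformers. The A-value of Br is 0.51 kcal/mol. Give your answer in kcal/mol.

0.51 kcal/mol

A monosubstituted cyclohexane has one chair with the bromo group axial (E = A = 0.51 kcal/mol) and one with it equatorial (E = 0).
ΔE = 0.51 − 0 = 0.51 kcal/mol.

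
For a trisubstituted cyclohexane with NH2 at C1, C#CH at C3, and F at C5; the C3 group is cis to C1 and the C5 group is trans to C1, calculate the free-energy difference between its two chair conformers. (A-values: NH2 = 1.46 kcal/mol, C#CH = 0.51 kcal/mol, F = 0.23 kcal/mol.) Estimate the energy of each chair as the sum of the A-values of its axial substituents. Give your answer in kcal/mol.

Chair I (amino axial, ethynyl axial, fluoro equatorial): E = 1.97 kcal/mol.
Chair II (amino equatorial, ethynyl equatorial, fluoro axial): E = 0.23 kcal/mol.
ΔE = 1.97 − 0.23 = 1.74 kcal/mol; chair II is more stable.

1.74 kcal/mol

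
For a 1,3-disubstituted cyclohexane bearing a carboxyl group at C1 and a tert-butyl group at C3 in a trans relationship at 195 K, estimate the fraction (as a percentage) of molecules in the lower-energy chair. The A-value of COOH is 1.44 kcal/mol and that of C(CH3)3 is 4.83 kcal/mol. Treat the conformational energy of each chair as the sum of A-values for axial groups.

C1 and C3 have the same parity, so for the trans isomer the two substituents are one axial and one equatorial in each chair.
Chair I (carboxyl axial, tert-butyl equatorial): E = 1.44 kcal/mol; chair II (carboxyl equatorial, tert-butyl axial): E = 4.83 kcal/mol.
ΔG = 3.39 kcal/mol between the two chairs.
K = exp(ΔG/RT) with R = 1.987×10⁻³ kcal mol⁻¹ K⁻¹ and T = 195 K gives K ≈ 6.31e+03.
Fraction in the lower-energy chair = K/(K+1) = 100.0%.

100.0%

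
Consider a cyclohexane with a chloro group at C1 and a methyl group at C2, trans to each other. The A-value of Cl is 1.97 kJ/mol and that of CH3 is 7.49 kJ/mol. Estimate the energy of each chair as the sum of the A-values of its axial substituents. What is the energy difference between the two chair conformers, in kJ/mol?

9.46 kJ/mol

C1 and C2 have opposite parity, so for the trans isomer the two substituents are e,e in one chair and a,a in the other.
Chair I (chloro axial, methyl axial): E = 9.46 kJ/mol.
Chair II (chloro equatorial, methyl equatorial): E = 0.00 kJ/mol.
ΔE = 9.46 − 0.00 = 9.46 kJ/mol; chair II is more stable.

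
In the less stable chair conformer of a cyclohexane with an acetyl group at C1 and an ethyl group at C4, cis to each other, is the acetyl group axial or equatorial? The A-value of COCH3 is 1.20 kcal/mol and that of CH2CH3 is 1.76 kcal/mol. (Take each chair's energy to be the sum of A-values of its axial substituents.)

equatorial

C1 and C4 have opposite parity, so for the cis isomer the two substituents are one axial and one equatorial in each chair.
Chair I (acetyl axial, ethyl equatorial): E = 1.20 kcal/mol.
Chair II (acetyl equatorial, ethyl axial): E = 1.76 kcal/mol.
Chair II is the less stable (higher-energy) conformer, and in that chair the acetyl group is equatorial.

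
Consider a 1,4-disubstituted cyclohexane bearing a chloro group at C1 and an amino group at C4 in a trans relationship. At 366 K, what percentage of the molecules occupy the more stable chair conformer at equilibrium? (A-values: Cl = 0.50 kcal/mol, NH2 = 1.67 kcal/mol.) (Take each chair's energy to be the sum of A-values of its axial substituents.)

C1 and C4 have opposite parity, so for the trans isomer the two substituents are e,e in one chair and a,a in the other.
Chair I (chloro axial, amino axial): E = 2.17 kcal/mol; chair II (chloro equatorial, amino equatorial): E = 0.00 kcal/mol.
ΔG = 2.17 kcal/mol between the two chairs.
K = exp(ΔG/RT) with R = 1.987×10⁻³ kcal mol⁻¹ K⁻¹ and T = 366 K gives K ≈ 19.8.
Fraction in the lower-energy chair = K/(K+1) = 95.2%.

95.2%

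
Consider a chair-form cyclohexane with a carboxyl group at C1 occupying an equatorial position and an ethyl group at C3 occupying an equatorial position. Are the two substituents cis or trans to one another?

C1 and C3 have the same parity, so their axial bonds point in the same direction.
With same-parity carbons, two substituents on the same face are both axial or both equatorial; opposite faces give one of each.
Here the groups are equatorial/equatorial → same face → cis.

cis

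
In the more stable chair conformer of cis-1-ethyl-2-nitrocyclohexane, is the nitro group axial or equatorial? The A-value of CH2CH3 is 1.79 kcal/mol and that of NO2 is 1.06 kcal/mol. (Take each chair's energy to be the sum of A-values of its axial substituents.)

axial

C1 and C2 have opposite parity, so for the cis isomer the two substituents are one axial and one equatorial in each chair.
Chair I (ethyl axial, nitro equatorial): E = 1.79 kcal/mol.
Chair II (ethyl equatorial, nitro axial): E = 1.06 kcal/mol.
Chair II is the more stable (lower-energy) conformer, and in that chair the nitro group is axial.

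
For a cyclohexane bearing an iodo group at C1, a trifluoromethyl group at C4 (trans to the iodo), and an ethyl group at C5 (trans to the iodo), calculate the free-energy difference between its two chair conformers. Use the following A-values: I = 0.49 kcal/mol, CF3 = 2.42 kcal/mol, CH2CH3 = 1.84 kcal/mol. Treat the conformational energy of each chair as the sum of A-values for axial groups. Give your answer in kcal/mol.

Chair I (iodo axial, trifluoromethyl axial, ethyl equatorial): E = 2.91 kcal/mol.
Chair II (iodo equatorial, trifluoromethyl equatorial, ethyl axial): E = 1.84 kcal/mol.
ΔE = 2.91 − 1.84 = 1.07 kcal/mol; chair II is more stable.

1.07 kcal/mol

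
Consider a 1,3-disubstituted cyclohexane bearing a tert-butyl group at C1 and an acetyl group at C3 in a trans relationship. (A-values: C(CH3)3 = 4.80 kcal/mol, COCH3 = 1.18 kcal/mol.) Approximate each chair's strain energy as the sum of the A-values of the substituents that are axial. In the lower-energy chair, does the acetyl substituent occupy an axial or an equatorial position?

axial

C1 and C3 have the same parity, so for the trans isomer the two substituents are one axial and one equatorial in each chair.
Chair I (tert-butyl axial, acetyl equatorial): E = 4.80 kcal/mol.
Chair II (tert-butyl equatorial, acetyl axial): E = 1.18 kcal/mol.
Chair II is the more stable (lower-energy) conformer, and in that chair the acetyl group is axial.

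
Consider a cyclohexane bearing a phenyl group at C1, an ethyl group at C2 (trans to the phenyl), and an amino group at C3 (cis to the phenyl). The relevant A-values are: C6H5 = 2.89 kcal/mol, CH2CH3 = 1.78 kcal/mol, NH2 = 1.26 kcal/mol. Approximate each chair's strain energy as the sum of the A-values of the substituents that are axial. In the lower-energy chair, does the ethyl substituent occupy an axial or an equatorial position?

equatorial

Chair I (phenyl axial, ethyl axial, amino axial): E = 5.93 kcal/mol.
Chair II (phenyl equatorial, ethyl equatorial, amino equatorial): E = 0.00 kcal/mol.
Chair II is the more stable (lower-energy) conformer, and in that chair the ethyl group is equatorial.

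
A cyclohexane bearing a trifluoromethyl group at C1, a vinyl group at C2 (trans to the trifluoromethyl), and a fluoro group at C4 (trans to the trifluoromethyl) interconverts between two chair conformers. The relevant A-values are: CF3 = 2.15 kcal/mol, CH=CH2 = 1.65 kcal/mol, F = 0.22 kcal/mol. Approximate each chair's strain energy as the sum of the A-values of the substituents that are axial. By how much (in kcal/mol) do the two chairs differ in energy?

4.02 kcal/mol

Chair I (trifluoromethyl axial, vinyl axial, fluoro axial): E = 4.02 kcal/mol.
Chair II (trifluoromethyl equatorial, vinyl equatorial, fluoro equatorial): E = 0.00 kcal/mol.
ΔE = 4.02 − 0.00 = 4.02 kcal/mol; chair II is more stable.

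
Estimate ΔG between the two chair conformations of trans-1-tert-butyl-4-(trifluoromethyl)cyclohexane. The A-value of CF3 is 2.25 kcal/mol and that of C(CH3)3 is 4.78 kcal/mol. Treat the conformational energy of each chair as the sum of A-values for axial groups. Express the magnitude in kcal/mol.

7.03 kcal/mol

C1 and C4 have opposite parity, so for the trans isomer the two substituents are e,e in one chair and a,a in the other.
Chair I (trifluoromethyl axial, tert-butyl axial): E = 7.03 kcal/mol.
Chair II (trifluoromethyl equatorial, tert-butyl equatorial): E = 0.00 kcal/mol.
ΔE = 7.03 − 0.00 = 7.03 kcal/mol; chair II is more stable.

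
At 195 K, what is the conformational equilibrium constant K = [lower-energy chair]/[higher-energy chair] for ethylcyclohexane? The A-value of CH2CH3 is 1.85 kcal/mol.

One chair has the ethyl group axial (E = 1.85 kcal/mol) and the other has it equatorial (E = 0).
ΔG = 1.85 kcal/mol between the two chairs.
K = exp(ΔG/RT) with R = 1.987×10⁻³ kcal mol⁻¹ K⁻¹ and T = 195 K gives K ≈ 118.

K ≈ 118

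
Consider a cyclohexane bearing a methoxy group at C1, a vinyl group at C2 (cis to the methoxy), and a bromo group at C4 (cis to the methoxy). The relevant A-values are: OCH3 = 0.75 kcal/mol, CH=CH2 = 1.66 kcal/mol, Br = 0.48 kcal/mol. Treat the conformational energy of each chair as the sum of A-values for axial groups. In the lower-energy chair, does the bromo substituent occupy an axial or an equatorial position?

Chair I (methoxy axial, vinyl equatorial, bromo equatorial): E = 0.75 kcal/mol.
Chair II (methoxy equatorial, vinyl axial, bromo axial): E = 2.14 kcal/mol.
Chair I is the more stable (lower-energy) conformer, and in that chair the bromo group is equatorial.

equatorial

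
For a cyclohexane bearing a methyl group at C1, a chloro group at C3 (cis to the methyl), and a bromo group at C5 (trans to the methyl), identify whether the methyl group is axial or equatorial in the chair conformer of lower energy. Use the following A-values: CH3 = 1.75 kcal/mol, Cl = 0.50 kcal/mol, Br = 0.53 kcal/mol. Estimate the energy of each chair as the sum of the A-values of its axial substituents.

Chair I (methyl axial, chloro axial, bromo equatorial): E = 2.25 kcal/mol.
Chair II (methyl equatorial, chloro equatorial, bromo axial): E = 0.53 kcal/mol.
Chair II is the more stable (lower-energy) conformer, and in that chair the methyl group is equatorial.

equatorial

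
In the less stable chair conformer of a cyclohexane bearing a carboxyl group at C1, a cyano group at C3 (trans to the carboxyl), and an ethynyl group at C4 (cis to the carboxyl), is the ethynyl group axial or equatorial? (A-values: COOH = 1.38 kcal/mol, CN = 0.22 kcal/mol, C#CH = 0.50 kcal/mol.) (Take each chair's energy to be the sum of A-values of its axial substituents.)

Chair I (carboxyl axial, cyano equatorial, ethynyl equatorial): E = 1.38 kcal/mol.
Chair II (carboxyl equatorial, cyano axial, ethynyl axial): E = 0.72 kcal/mol.
Chair I is the less stable (higher-energy) conformer, and in that chair the ethynyl group is equatorial.

equatorial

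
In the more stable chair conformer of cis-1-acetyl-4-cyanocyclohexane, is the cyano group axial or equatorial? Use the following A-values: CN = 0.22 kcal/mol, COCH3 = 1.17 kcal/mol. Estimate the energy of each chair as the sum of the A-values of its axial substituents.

C1 and C4 have opposite parity, so for the cis isomer the two substituents are one axial and one equatorial in each chair.
Chair I (cyano axial, acetyl equatorial): E = 0.22 kcal/mol.
Chair II (cyano equatorial, acetyl axial): E = 1.17 kcal/mol.
Chair I is the more stable (lower-energy) conformer, and in that chair the cyano group is axial.

axial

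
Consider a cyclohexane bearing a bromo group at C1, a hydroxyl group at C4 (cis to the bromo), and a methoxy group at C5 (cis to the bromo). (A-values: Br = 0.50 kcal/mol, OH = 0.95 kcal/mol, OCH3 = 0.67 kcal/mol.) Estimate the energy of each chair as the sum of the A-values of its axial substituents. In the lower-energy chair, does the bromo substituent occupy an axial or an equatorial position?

equatorial

Chair I (bromo axial, hydroxyl equatorial, methoxy axial): E = 1.17 kcal/mol.
Chair II (bromo equatorial, hydroxyl axial, methoxy equatorial): E = 0.95 kcal/mol.
Chair II is the more stable (lower-energy) conformer, and in that chair the bromo group is equatorial.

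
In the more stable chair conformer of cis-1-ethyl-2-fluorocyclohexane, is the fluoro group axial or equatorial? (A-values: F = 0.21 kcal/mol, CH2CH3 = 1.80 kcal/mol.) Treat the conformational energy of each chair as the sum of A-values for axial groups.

C1 and C2 have opposite parity, so for the cis isomer the two substituents are one axial and one equatorial in each chair.
Chair I (fluoro axial, ethyl equatorial): E = 0.21 kcal/mol.
Chair II (fluoro equatorial, ethyl axial): E = 1.80 kcal/mol.
Chair I is the more stable (lower-energy) conformer, and in that chair the fluoro group is axial.

axial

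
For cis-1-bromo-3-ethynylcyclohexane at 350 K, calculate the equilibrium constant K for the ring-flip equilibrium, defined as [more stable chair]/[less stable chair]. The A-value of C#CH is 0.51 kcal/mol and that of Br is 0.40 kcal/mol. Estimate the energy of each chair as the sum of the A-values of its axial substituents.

C1 and C3 have the same parity, so for the cis isomer the two substituents are e,e in one chair and a,a in the other.
Chair I (ethynyl axial, bromo axial): E = 0.91 kcal/mol; chair II (ethynyl equatorial, bromo equatorial): E = 0.00 kcal/mol.
ΔG = 0.91 kcal/mol between the two chairs.
K = exp(ΔG/RT) with R = 1.987×10⁻³ kcal mol⁻¹ K⁻¹ and T = 350 K gives K ≈ 3.7.

K ≈ 3.70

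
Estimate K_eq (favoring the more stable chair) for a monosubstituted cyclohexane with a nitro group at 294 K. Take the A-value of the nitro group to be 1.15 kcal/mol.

K ≈ 7.16

One chair has the nitro group axial (E = 1.15 kcal/mol) and the other has it equatorial (E = 0).
ΔG = 1.15 kcal/mol between the two chairs.
K = exp(ΔG/RT) with R = 1.987×10⁻³ kcal mol⁻¹ K⁻¹ and T = 294 K gives K ≈ 7.16.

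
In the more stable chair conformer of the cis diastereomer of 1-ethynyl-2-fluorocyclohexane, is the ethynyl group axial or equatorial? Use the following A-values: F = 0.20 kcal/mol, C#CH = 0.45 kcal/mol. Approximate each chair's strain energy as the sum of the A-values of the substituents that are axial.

C1 and C2 have opposite parity, so for the cis isomer the two substituents are one axial and one equatorial in each chair.
Chair I (fluoro axial, ethynyl equatorial): E = 0.20 kcal/mol.
Chair II (fluoro equatorial, ethynyl axial): E = 0.45 kcal/mol.
Chair I is the more stable (lower-energy) conformer, and in that chair the ethynyl group is equatorial.

equatorial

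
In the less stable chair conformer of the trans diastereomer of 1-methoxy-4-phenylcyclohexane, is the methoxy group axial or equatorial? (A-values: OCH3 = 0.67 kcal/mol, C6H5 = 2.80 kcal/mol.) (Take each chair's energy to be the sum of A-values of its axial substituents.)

C1 and C4 have opposite parity, so for the trans isomer the two substituents are e,e in one chair and a,a in the other.
Chair I (methoxy axial, phenyl axial): E = 3.47 kcal/mol.
Chair II (methoxy equatorial, phenyl equatorial): E = 0.00 kcal/mol.
Chair I is the less stable (higher-energy) conformer, and in that chair the methoxy group is axial.

axial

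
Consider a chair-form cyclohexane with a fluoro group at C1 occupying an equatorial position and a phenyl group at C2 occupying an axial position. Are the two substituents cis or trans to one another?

cis

C1 and C2 have opposite parity, so their axial bonds point in opposite directions.
With opposite-parity carbons, two substituents on the same face are one axial and one equatorial; opposite faces give both axial or both equatorial.
Here the groups are equatorial/axial → same face → cis.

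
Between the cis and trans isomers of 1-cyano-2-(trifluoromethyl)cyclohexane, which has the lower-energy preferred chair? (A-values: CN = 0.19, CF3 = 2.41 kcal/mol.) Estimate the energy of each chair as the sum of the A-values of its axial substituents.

trans

At 1,2 positions (parity opposite): cis → (a,e or e,a); trans → (e,e or a,a).
Best chair for cis: E = 0.19 kcal/mol; best chair for trans: E = 0.00 kcal/mol.
The trans isomer is lower by 0.19 kcal/mol.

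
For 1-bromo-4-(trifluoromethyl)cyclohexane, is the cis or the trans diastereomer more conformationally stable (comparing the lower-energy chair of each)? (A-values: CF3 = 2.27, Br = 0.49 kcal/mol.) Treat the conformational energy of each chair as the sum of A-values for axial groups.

At 1,4 positions (parity opposite): cis → (a,e or e,a); trans → (e,e or a,a).
Best chair for cis: E = 0.49 kcal/mol; best chair for trans: E = 0.00 kcal/mol.
The trans isomer is lower by 0.49 kcal/mol.

trans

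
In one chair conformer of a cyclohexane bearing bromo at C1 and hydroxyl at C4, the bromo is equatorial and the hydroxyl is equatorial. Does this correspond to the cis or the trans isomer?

trans

C1 and C4 have opposite parity, so their axial bonds point in opposite directions.
With opposite-parity carbons, two substituents on the same face are one axial and one equatorial; opposite faces give both axial or both equatorial.
Here the groups are equatorial/equatorial → opposite face → trans.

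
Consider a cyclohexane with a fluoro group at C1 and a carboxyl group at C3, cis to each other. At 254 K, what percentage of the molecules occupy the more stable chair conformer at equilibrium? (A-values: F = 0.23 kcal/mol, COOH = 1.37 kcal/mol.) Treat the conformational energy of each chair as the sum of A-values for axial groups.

96.0%

C1 and C3 have the same parity, so for the cis isomer the two substituents are e,e in one chair and a,a in the other.
Chair I (fluoro axial, carboxyl axial): E = 1.60 kcal/mol; chair II (fluoro equatorial, carboxyl equatorial): E = 0.00 kcal/mol.
ΔG = 1.60 kcal/mol between the two chairs.
K = exp(ΔG/RT) with R = 1.987×10⁻³ kcal mol⁻¹ K⁻¹ and T = 254 K gives K ≈ 23.8.
Fraction in the lower-energy chair = K/(K+1) = 96.0%.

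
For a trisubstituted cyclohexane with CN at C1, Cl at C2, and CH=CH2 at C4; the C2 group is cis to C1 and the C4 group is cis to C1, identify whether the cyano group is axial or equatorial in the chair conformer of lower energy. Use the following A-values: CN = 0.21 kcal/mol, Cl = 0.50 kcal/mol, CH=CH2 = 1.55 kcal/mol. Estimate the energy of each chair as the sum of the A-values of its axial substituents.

Chair I (cyano axial, chloro equatorial, vinyl equatorial): E = 0.21 kcal/mol.
Chair II (cyano equatorial, chloro axial, vinyl axial): E = 2.05 kcal/mol.
Chair I is the more stable (lower-energy) conformer, and in that chair the cyano group is axial.

axial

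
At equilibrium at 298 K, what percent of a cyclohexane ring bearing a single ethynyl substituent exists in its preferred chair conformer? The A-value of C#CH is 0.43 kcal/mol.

One chair has the ethynyl group axial (E = 0.43 kcal/mol) and the other has it equatorial (E = 0).
ΔG = 0.43 kcal/mol between the two chairs.
K = exp(ΔG/RT) with R = 1.987×10⁻³ kcal mol⁻¹ K⁻¹ and T = 298 K gives K ≈ 2.07.
Fraction in the lower-energy chair = K/(K+1) = 67.4%.

67.4%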